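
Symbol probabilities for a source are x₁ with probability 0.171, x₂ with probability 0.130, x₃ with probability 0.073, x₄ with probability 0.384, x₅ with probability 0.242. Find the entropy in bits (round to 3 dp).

H = −Σ pᵢ log₂ pᵢ.
−0.171·log₂(0.171) = 0.4357
−0.130·log₂(0.130) = 0.3826
−0.073·log₂(0.073) = 0.2756
−0.384·log₂(0.384) = 0.5302
−0.242·log₂(0.242) = 0.4954
Sum ≈ 2.1196 → 2.120 bits.

2.120 bits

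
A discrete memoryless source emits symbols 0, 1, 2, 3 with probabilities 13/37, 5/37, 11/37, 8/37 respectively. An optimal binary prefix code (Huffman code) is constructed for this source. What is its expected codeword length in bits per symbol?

Repeatedly combine the two least-probable nodes; the expected code length is the sum of the merged weights.
merge 5/37 + 8/37 → 13/37
merge 11/37 + 13/37 → 24/37
merge 13/37 + 24/37 → 1
L = 13/37 + 24/37 + 1 = 2 bits/symbol.

2 bits/symbol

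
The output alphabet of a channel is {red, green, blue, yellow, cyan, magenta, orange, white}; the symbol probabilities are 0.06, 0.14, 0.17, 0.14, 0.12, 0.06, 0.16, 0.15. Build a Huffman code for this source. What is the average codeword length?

2.95 bits/symbol

Repeatedly combine the two least-probable nodes; the expected code length is the sum of the merged weights.
merge 3/50 + 3/50 → 3/25
merge 3/25 + 3/25 → 6/25
merge 7/50 + 7/50 → 7/25
merge 3/20 + 4/25 → 31/100
merge 17/100 + 6/25 → 41/100
merge 7/25 + 31/100 → 59/100
merge 41/100 + 59/100 → 1
L = 3/25 + 6/25 + 7/25 + 31/100 + 41/100 + 59/100 + 1 = 59/20 = 2.95 bits/symbol.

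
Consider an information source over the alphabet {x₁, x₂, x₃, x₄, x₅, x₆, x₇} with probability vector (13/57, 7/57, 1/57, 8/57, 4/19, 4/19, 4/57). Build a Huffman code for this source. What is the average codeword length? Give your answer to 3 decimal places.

Repeatedly combine the two least-probable nodes; the expected code length is the sum of the merged weights.
merge 1/57 + 4/57 → 5/57
merge 5/57 + 7/57 → 4/19
merge 8/57 + 4/19 → 20/57
merge 4/19 + 4/19 → 8/19
merge 13/57 + 20/57 → 11/19
merge 8/19 + 11/19 → 1
L = 5/57 + 4/19 + 20/57 + 8/19 + 11/19 + 1 = 151/57 ≈ 2.649 bits/symbol.

2.649 bits/symbol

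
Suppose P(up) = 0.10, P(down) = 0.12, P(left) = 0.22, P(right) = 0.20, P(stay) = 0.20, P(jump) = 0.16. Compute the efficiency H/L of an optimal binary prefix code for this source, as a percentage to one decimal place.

98.1%

Entropy H = −Σ p log₂ p ≈ 2.5316 bits.
Huffman merges: 1/10+3/25→11/50; 4/25+1/5→9/25; 1/5+11/50→21/50; 11/50+9/25→29/50; 21/50+29/50→1. L = 129/50 ≈ 2.5800.
Efficiency = H/L = 2.5316/2.5800 = 98.1%.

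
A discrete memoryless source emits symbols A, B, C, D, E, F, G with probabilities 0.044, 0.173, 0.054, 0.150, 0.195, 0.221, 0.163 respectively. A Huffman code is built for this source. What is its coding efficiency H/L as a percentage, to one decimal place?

Entropy H = −Σ p log₂ p ≈ 2.6419 bits.
Huffman merges: 11/250+27/500→49/500; 49/500+3/20→31/125; 163/1000+173/1000→42/125; 39/200+221/1000→52/125; 31/125+42/125→73/125; 52/125+73/125→1. L = 1341/500 ≈ 2.6820.
Efficiency = H/L = 2.6419/2.6820 = 98.5%.

98.5%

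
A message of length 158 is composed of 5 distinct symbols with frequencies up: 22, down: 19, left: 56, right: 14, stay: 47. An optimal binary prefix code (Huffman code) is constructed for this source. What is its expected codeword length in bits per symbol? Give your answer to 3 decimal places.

2.203 bits/symbol

Probabilities are the counts divided by 158.
Repeatedly combine the two least-probable nodes; the expected code length is the sum of the merged weights.
merge 7/79 + 19/158 → 33/158
merge 11/79 + 33/158 → 55/158
merge 47/158 + 55/158 → 51/79
merge 28/79 + 51/79 → 1
L = 33/158 + 55/158 + 51/79 + 1 = 174/79 ≈ 2.203 bits/symbol.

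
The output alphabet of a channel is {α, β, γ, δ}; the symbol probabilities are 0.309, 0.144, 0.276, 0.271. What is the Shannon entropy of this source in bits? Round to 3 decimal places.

H = −Σ pᵢ log₂ pᵢ.
−0.309·log₂(0.309) = 0.5235
−0.144·log₂(0.144) = 0.4026
−0.276·log₂(0.276) = 0.5126
−0.271·log₂(0.271) = 0.5105
Sum ≈ 1.9492 → 1.949 bits.

1.949 bits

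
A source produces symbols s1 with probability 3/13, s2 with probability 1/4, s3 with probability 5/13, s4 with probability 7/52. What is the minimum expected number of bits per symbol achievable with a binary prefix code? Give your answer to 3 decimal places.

Repeatedly combine the two least-probable nodes; the expected code length is the sum of the merged weights.
merge 7/52 + 3/13 → 19/52
merge 1/4 + 19/52 → 8/13
merge 5/13 + 8/13 → 1
L = 19/52 + 8/13 + 1 = 103/52 ≈ 1.981 bits/symbol.

1.981 bits/symbol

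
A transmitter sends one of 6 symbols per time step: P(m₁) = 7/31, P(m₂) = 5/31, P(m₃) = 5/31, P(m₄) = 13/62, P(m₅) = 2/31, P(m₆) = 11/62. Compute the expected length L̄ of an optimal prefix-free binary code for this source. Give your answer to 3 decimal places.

Repeatedly combine the two least-probable nodes; the expected code length is the sum of the merged weights.
merge 2/31 + 5/31 → 7/31
merge 5/31 + 11/62 → 21/62
merge 13/62 + 7/31 → 27/62
merge 7/31 + 21/62 → 35/62
merge 27/62 + 35/62 → 1
L = 7/31 + 21/62 + 27/62 + 35/62 + 1 = 159/62 ≈ 2.565 bits/symbol.

2.565 bits/symbol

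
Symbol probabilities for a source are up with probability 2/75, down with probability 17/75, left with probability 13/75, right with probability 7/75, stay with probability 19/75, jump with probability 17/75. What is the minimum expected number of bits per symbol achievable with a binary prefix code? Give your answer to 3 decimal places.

2.413 bits/symbol

Repeatedly combine the two least-probable nodes; the expected code length is the sum of the merged weights.
merge 2/75 + 7/75 → 3/25
merge 3/25 + 13/75 → 22/75
merge 17/75 + 17/75 → 34/75
merge 19/75 + 22/75 → 41/75
merge 34/75 + 41/75 → 1
L = 3/25 + 22/75 + 34/75 + 41/75 + 1 = 181/75 ≈ 2.413 bits/symbol.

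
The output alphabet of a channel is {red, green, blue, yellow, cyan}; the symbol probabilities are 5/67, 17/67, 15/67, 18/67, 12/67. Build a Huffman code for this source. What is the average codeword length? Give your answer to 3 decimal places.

2.254 bits/symbol

Repeatedly combine the two least-probable nodes; the expected code length is the sum of the merged weights.
merge 5/67 + 12/67 → 17/67
merge 15/67 + 17/67 → 32/67
merge 17/67 + 18/67 → 35/67
merge 32/67 + 35/67 → 1
L = 17/67 + 32/67 + 35/67 + 1 = 151/67 ≈ 2.254 bits/symbol.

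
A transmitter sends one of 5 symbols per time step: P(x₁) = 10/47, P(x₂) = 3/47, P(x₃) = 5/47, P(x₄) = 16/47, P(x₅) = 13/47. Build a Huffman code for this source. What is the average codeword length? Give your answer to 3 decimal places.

2.170 bits/symbol

Repeatedly combine the two least-probable nodes; the expected code length is the sum of the merged weights.
merge 3/47 + 5/47 → 8/47
merge 8/47 + 10/47 → 18/47
merge 13/47 + 16/47 → 29/47
merge 18/47 + 29/47 → 1
L = 8/47 + 18/47 + 29/47 + 1 = 102/47 ≈ 2.170 bits/symbol.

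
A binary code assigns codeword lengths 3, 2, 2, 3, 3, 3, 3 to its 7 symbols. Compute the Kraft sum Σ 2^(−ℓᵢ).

With common denominator 2^3 = 8: Σ 2^(−ℓᵢ) = 1/8 + 2/8 + 2/8 + 1/8 + 1/8 + 1/8 + 1/8 = 9/8 = 1.125.

1.125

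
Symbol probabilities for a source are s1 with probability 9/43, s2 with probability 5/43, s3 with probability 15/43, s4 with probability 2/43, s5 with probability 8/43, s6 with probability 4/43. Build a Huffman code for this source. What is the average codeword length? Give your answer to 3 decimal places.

Repeatedly combine the two least-probable nodes; the expected code length is the sum of the merged weights.
merge 2/43 + 4/43 → 6/43
merge 5/43 + 6/43 → 11/43
merge 8/43 + 9/43 → 17/43
merge 11/43 + 15/43 → 26/43
merge 17/43 + 26/43 → 1
L = 6/43 + 11/43 + 17/43 + 26/43 + 1 = 103/43 ≈ 2.395 bits/symbol.

2.395 bits/symbol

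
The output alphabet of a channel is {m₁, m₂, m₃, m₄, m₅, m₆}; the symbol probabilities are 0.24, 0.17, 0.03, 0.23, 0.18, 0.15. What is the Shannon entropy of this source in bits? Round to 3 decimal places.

H = −Σ pᵢ log₂ pᵢ.
−0.24·log₂(0.24) = 0.4941
−0.17·log₂(0.17) = 0.4346
−0.03·log₂(0.03) = 0.1518
−0.23·log₂(0.23) = 0.4877
−0.18·log₂(0.18) = 0.4453
−0.15·log₂(0.15) = 0.4105
Sum ≈ 2.4240 → 2.424 bits.

2.424 bits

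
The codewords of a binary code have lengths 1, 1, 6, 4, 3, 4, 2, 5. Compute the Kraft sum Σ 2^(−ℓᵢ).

1.546875

With common denominator 2^6 = 64: Σ 2^(−ℓᵢ) = 32/64 + 32/64 + 1/64 + 4/64 + 8/64 + 4/64 + 16/64 + 2/64 = 99/64 = 1.546875.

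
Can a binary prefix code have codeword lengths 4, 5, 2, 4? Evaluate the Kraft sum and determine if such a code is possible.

0.40625; yes

With common denominator 2^5 = 32: Σ 2^(−ℓᵢ) = 2/32 + 1/32 + 8/32 + 2/32 = 13/32 = 0.40625.
Kraft's inequality requires Σ ≤ 1; here Σ = 0.40625 ≤ 1, so such a prefix code exists.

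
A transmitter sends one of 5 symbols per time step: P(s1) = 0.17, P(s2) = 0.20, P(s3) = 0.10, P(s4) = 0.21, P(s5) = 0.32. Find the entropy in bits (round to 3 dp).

2.230 bits

H = −Σ pᵢ log₂ pᵢ.
−0.17·log₂(0.17) = 0.4346
−0.20·log₂(0.20) = 0.4644
−0.10·log₂(0.10) = 0.3322
−0.21·log₂(0.21) = 0.4728
−0.32·log₂(0.32) = 0.5260
Sum ≈ 2.2300 → 2.230 bits.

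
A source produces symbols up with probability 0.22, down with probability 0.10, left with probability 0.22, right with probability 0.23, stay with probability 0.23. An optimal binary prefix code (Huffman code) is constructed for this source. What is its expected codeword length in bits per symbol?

Repeatedly combine the two least-probable nodes; the expected code length is the sum of the merged weights.
merge 1/10 + 11/50 → 8/25
merge 11/50 + 23/100 → 9/20
merge 23/100 + 8/25 → 11/20
merge 9/20 + 11/20 → 1
L = 8/25 + 9/20 + 11/20 + 1 = 58/25 = 2.32 bits/symbol.

2.32 bits/symbol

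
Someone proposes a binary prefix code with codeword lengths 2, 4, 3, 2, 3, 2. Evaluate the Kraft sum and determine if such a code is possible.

With common denominator 2^4 = 16: Σ 2^(−ℓᵢ) = 4/16 + 1/16 + 2/16 + 4/16 + 2/16 + 4/16 = 17/16 = 1.0625.
Kraft's inequality requires Σ ≤ 1; here Σ = 1.0625 > 1, so no such prefix code exists.

1.0625; no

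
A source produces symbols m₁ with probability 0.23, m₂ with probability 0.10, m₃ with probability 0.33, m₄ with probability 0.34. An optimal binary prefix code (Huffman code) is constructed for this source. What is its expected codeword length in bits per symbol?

Repeatedly combine the two least-probable nodes; the expected code length is the sum of the merged weights.
merge 1/10 + 23/100 → 33/100
merge 33/100 + 33/100 → 33/50
merge 17/50 + 33/50 → 1
L = 33/100 + 33/50 + 1 = 199/100 = 1.99 bits/symbol.

1.99 bits/symbol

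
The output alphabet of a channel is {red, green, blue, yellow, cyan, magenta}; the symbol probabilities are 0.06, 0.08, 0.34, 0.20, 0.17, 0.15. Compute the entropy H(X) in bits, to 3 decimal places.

2.374 bits

H = −Σ pᵢ log₂ pᵢ.
−0.06·log₂(0.06) = 0.2435
−0.08·log₂(0.08) = 0.2915
−0.34·log₂(0.34) = 0.5292
−0.20·log₂(0.20) = 0.4644
−0.17·log₂(0.17) = 0.4346
−0.15·log₂(0.15) = 0.4105
Sum ≈ 2.3737 → 2.374 bits.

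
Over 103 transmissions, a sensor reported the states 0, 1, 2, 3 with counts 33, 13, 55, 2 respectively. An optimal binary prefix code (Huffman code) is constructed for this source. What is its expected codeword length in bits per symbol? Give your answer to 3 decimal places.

1.612 bits/symbol

Probabilities are the counts divided by 103.
Repeatedly combine the two least-probable nodes; the expected code length is the sum of the merged weights.
merge 2/103 + 13/103 → 15/103
merge 15/103 + 33/103 → 48/103
merge 48/103 + 55/103 → 1
L = 15/103 + 48/103 + 1 = 166/103 ≈ 1.612 bits/symbol.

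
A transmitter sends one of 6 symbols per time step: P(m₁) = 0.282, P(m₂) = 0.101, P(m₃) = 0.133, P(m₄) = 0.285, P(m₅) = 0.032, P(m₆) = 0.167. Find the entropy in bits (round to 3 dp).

H = −Σ pᵢ log₂ pᵢ.
−0.282·log₂(0.282) = 0.5150
−0.101·log₂(0.101) = 0.3341
−0.133·log₂(0.133) = 0.3871
−0.285·log₂(0.285) = 0.5161
−0.032·log₂(0.032) = 0.1589
−0.167·log₂(0.167) = 0.4312
Sum ≈ 2.3424 → 2.342 bits.

2.342 bits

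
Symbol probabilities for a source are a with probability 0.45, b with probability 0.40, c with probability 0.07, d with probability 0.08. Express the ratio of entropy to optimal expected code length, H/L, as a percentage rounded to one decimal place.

94.5%

Entropy H = −Σ p log₂ p ≈ 1.6072 bits.
Huffman merges: 7/100+2/25→3/20; 3/20+2/5→11/20; 9/20+11/20→1. L = 17/10 ≈ 1.7000.
Efficiency = H/L = 1.6072/1.7000 = 94.5%.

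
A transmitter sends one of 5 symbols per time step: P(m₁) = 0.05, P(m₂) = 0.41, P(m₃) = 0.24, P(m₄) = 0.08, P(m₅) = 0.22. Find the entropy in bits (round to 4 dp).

2.0097 bits

H = −Σ pᵢ log₂ pᵢ.
−0.05·log₂(0.05) = 0.2161
−0.41·log₂(0.41) = 0.5274
−0.24·log₂(0.24) = 0.4941
−0.08·log₂(0.08) = 0.2915
−0.22·log₂(0.22) = 0.4806
Sum ≈ 2.0097 → 2.0097 bits.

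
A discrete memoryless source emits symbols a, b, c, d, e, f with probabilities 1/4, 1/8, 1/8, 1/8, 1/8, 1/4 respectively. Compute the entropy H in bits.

2.5 bits

Each probability is a power of 1/2, so log₂(1/p) is an integer.
H = Σ p·log₂(1/p) = 1/4·2 + 1/8·3 + 1/8·3 + 1/8·3 + 1/8·3 + 1/4·2 = 2.5 bits.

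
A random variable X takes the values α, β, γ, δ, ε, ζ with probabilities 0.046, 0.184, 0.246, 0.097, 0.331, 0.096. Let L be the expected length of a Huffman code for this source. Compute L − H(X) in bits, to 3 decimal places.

0.051 bits

Entropy H = −Σ p log₂ p ≈ 2.3305 bits.
Huffman merges: 23/500+12/125→71/500; 97/1000+71/500→239/1000; 23/125+239/1000→423/1000; 123/500+331/1000→577/1000; 423/1000+577/1000→1. L = 2381/1000 ≈ 2.3810.
L − H = 2.3810 − 2.3305 = 0.051 bits.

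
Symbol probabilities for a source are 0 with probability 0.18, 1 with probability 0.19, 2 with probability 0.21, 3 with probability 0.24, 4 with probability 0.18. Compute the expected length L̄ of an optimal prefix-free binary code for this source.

2.36 bits/symbol

Repeatedly combine the two least-probable nodes; the expected code length is the sum of the merged weights.
merge 9/50 + 9/50 → 9/25
merge 19/100 + 21/100 → 2/5
merge 6/25 + 9/25 → 3/5
merge 2/5 + 3/5 → 1
L = 9/25 + 2/5 + 3/5 + 1 = 59/25 = 2.36 bits/symbol.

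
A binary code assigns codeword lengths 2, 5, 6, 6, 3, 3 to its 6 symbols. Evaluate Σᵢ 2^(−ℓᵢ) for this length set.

With common denominator 2^6 = 64: Σ 2^(−ℓᵢ) = 16/64 + 2/64 + 1/64 + 1/64 + 8/64 + 8/64 = 36/64 = 0.5625.

0.5625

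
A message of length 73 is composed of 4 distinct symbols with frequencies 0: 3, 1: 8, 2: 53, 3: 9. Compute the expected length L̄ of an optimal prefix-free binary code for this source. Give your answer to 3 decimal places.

1.425 bits/symbol

Probabilities are the counts divided by 73.
Repeatedly combine the two least-probable nodes; the expected code length is the sum of the merged weights.
merge 3/73 + 8/73 → 11/73
merge 9/73 + 11/73 → 20/73
merge 20/73 + 53/73 → 1
L = 11/73 + 20/73 + 1 = 104/73 ≈ 1.425 bits/symbol.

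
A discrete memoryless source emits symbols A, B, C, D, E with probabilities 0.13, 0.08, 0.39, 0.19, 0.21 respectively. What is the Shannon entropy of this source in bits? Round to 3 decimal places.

2.132 bits

H = −Σ pᵢ log₂ pᵢ.
−0.13·log₂(0.13) = 0.3826
−0.08·log₂(0.08) = 0.2915
−0.39·log₂(0.39) = 0.5298
−0.19·log₂(0.19) = 0.4552
−0.21·log₂(0.21) = 0.4728
Sum ≈ 2.1320 → 2.132 bits.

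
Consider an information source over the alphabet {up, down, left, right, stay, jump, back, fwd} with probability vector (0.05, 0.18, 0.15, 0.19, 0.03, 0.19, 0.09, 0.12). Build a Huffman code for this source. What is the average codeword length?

2.87 bits/symbol

Repeatedly combine the two least-probable nodes; the expected code length is the sum of the merged weights.
merge 3/100 + 1/20 → 2/25
merge 2/25 + 9/100 → 17/100
merge 3/25 + 3/20 → 27/100
merge 17/100 + 9/50 → 7/20
merge 19/100 + 19/100 → 19/50
merge 27/100 + 7/20 → 31/50
merge 19/50 + 31/50 → 1
L = 2/25 + 17/100 + 27/100 + 7/20 + 19/50 + 31/50 + 1 = 287/100 = 2.87 bits/symbol.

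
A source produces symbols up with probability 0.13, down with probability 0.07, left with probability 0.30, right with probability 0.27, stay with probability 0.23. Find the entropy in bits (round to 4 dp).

H = −Σ pᵢ log₂ pᵢ.
−0.13·log₂(0.13) = 0.3826
−0.07·log₂(0.07) = 0.2686
−0.30·log₂(0.30) = 0.5211
−0.27·log₂(0.27) = 0.5100
−0.23·log₂(0.23) = 0.4877
Sum ≈ 2.1700 → 2.1700 bits.

2.1700 bits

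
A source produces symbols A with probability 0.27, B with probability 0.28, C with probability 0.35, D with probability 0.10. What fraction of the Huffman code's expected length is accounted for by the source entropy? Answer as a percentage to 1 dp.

Entropy H = −Σ p log₂ p ≈ 1.8865 bits.
Huffman merges: 1/10+27/100→37/100; 7/25+7/20→63/100; 37/100+63/100→1. L = 2 ≈ 2.0000.
Efficiency = H/L = 1.8865/2.0000 = 94.3%.

94.3%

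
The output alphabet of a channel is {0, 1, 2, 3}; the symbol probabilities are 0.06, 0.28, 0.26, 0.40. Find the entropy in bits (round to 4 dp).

H = −Σ pᵢ log₂ pᵢ.
−0.06·log₂(0.06) = 0.2435
−0.28·log₂(0.28) = 0.5142
−0.26·log₂(0.26) = 0.5053
−0.40·log₂(0.40) = 0.5288
Sum ≈ 1.7918 → 1.7918 bits.

1.7918 bits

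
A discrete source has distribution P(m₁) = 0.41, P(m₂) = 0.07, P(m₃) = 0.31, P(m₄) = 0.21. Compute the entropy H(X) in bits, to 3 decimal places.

H = −Σ pᵢ log₂ pᵢ.
−0.41·log₂(0.41) = 0.5274
−0.07·log₂(0.07) = 0.2686
−0.31·log₂(0.31) = 0.5238
−0.21·log₂(0.21) = 0.4728
Sum ≈ 1.7926 → 1.793 bits.

1.793 bits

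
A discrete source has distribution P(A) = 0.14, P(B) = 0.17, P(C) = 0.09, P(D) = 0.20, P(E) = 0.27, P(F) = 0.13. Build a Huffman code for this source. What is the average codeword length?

2.53 bits/symbol

Repeatedly combine the two least-probable nodes; the expected code length is the sum of the merged weights.
merge 9/100 + 13/100 → 11/50
merge 7/50 + 17/100 → 31/100
merge 1/5 + 11/50 → 21/50
merge 27/100 + 31/100 → 29/50
merge 21/50 + 29/50 → 1
L = 11/50 + 31/100 + 21/50 + 29/50 + 1 = 253/100 = 2.53 bits/symbol.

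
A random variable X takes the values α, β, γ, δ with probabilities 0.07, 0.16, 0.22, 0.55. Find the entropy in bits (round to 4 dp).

H = −Σ pᵢ log₂ pᵢ.
−0.07·log₂(0.07) = 0.2686
−0.16·log₂(0.16) = 0.4230
−0.22·log₂(0.22) = 0.4806
−0.55·log₂(0.55) = 0.4744
Sum ≈ 1.6465 → 1.6465 bits.

1.6465 bits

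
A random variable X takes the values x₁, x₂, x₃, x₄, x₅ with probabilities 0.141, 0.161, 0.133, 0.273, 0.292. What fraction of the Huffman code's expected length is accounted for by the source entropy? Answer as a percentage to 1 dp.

98.5%

Entropy H = −Σ p log₂ p ≈ 2.2397 bits.
Huffman merges: 133/1000+141/1000→137/500; 161/1000+273/1000→217/500; 137/500+73/250→283/500; 217/500+283/500→1. L = 1137/500 ≈ 2.2740.
Efficiency = H/L = 2.2397/2.2740 = 98.5%.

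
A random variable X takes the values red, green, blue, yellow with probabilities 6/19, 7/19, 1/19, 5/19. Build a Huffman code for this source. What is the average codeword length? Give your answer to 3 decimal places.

1.947 bits/symbol

Repeatedly combine the two least-probable nodes; the expected code length is the sum of the merged weights.
merge 1/19 + 5/19 → 6/19
merge 6/19 + 6/19 → 12/19
merge 7/19 + 12/19 → 1
L = 6/19 + 12/19 + 1 = 37/19 ≈ 1.947 bits/symbol.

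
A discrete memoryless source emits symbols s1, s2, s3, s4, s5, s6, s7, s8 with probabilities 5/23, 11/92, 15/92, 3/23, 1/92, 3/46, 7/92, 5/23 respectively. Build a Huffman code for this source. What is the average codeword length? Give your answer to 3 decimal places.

2.793 bits/symbol

Repeatedly combine the two least-probable nodes; the expected code length is the sum of the merged weights.
merge 1/92 + 3/46 → 7/92
merge 7/92 + 7/92 → 7/46
merge 11/92 + 3/23 → 1/4
merge 7/46 + 15/92 → 29/92
merge 5/23 + 5/23 → 10/23
merge 1/4 + 29/92 → 13/23
merge 10/23 + 13/23 → 1
L = 7/92 + 7/46 + 1/4 + 29/92 + 10/23 + 13/23 + 1 = 257/92 ≈ 2.793 bits/symbol.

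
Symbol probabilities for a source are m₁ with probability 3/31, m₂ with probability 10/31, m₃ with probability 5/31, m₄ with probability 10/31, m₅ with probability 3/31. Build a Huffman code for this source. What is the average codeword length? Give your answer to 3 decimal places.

2.194 bits/symbol

Repeatedly combine the two least-probable nodes; the expected code length is the sum of the merged weights.
merge 3/31 + 3/31 → 6/31
merge 5/31 + 6/31 → 11/31
merge 10/31 + 10/31 → 20/31
merge 11/31 + 20/31 → 1
L = 6/31 + 11/31 + 20/31 + 1 = 68/31 ≈ 2.194 bits/symbol.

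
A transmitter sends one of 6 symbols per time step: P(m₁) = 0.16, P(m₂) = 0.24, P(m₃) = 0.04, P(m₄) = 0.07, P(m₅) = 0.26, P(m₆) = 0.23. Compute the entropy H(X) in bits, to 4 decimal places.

2.3644 bits

H = −Σ pᵢ log₂ pᵢ.
−0.16·log₂(0.16) = 0.4230
−0.24·log₂(0.24) = 0.4941
−0.04·log₂(0.04) = 0.1858
−0.07·log₂(0.07) = 0.2686
−0.26·log₂(0.26) = 0.5053
−0.23·log₂(0.23) = 0.4877
Sum ≈ 2.3644 → 2.3644 bits.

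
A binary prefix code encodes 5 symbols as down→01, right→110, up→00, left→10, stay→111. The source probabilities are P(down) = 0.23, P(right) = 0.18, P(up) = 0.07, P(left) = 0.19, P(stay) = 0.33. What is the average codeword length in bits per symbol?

2.51 bits/symbol

L̄ = Σ pᵢ·ℓᵢ = 0.23·2 + 0.18·3 + 0.07·2 + 0.19·2 + 0.33·3 = 2.51 bits/symbol.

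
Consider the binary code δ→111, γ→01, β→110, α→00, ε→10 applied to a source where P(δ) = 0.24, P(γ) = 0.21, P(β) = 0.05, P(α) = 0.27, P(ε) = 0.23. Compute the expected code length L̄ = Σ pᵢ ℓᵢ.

L̄ = Σ pᵢ·ℓᵢ = 0.24·3 + 0.21·2 + 0.05·3 + 0.27·2 + 0.23·2 = 2.29 bits/symbol.

2.29 bits/symbol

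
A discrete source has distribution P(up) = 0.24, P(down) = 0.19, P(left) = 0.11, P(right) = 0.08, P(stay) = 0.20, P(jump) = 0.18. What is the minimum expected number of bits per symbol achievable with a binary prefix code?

2.56 bits/symbol

Repeatedly combine the two least-probable nodes; the expected code length is the sum of the merged weights.
merge 2/25 + 11/100 → 19/100
merge 9/50 + 19/100 → 37/100
merge 19/100 + 1/5 → 39/100
merge 6/25 + 37/100 → 61/100
merge 39/100 + 61/100 → 1
L = 19/100 + 37/100 + 39/100 + 61/100 + 1 = 64/25 = 2.56 bits/symbol.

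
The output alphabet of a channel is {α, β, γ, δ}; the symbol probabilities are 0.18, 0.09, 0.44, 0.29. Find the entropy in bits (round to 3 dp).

H = −Σ pᵢ log₂ pᵢ.
−0.18·log₂(0.18) = 0.4453
−0.09·log₂(0.09) = 0.3127
−0.44·log₂(0.44) = 0.5211
−0.29·log₂(0.29) = 0.5179
Sum ≈ 1.7970 → 1.797 bits.

1.797 bits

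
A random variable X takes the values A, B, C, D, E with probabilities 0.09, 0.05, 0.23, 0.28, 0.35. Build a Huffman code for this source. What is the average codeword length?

Repeatedly combine the two least-probable nodes; the expected code length is the sum of the merged weights.
merge 1/20 + 9/100 → 7/50
merge 7/50 + 23/100 → 37/100
merge 7/25 + 7/20 → 63/100
merge 37/100 + 63/100 → 1
L = 7/50 + 37/100 + 63/100 + 1 = 107/50 = 2.14 bits/symbol.

2.14 bits/symbol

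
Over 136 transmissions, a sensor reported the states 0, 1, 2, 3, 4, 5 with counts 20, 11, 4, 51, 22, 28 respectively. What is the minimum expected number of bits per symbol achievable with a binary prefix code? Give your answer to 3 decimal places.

2.360 bits/symbol

Probabilities are the counts divided by 136.
Repeatedly combine the two least-probable nodes; the expected code length is the sum of the merged weights.
merge 1/34 + 11/136 → 15/136
merge 15/136 + 5/34 → 35/136
merge 11/68 + 7/34 → 25/68
merge 35/136 + 25/68 → 5/8
merge 3/8 + 5/8 → 1
L = 15/136 + 35/136 + 25/68 + 5/8 + 1 = 321/136 ≈ 2.360 bits/symbol.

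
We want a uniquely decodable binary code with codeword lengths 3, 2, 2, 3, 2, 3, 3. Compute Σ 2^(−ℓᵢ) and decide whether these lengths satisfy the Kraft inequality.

1.25; no

With common denominator 2^3 = 8: Σ 2^(−ℓᵢ) = 1/8 + 2/8 + 2/8 + 1/8 + 2/8 + 1/8 + 1/8 = 10/8 = 1.25.
Kraft's inequality requires Σ ≤ 1; here Σ = 1.25 > 1, so no such prefix code exists.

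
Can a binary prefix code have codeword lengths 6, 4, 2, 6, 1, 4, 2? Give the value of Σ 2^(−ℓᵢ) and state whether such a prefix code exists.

With common denominator 2^6 = 64: Σ 2^(−ℓᵢ) = 1/64 + 4/64 + 16/64 + 1/64 + 32/64 + 4/64 + 16/64 = 74/64 = 1.15625.
Kraft's inequality requires Σ ≤ 1; here Σ = 1.15625 > 1, so no such prefix code exists.

1.15625; no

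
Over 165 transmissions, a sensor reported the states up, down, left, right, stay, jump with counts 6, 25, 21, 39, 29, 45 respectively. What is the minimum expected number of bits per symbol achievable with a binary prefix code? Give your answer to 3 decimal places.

Probabilities are the counts divided by 165.
Repeatedly combine the two least-probable nodes; the expected code length is the sum of the merged weights.
merge 2/55 + 7/55 → 9/55
merge 5/33 + 9/55 → 52/165
merge 29/165 + 13/55 → 68/165
merge 3/11 + 52/165 → 97/165
merge 68/165 + 97/165 → 1
L = 9/55 + 52/165 + 68/165 + 97/165 + 1 = 409/165 ≈ 2.479 bits/symbol.

2.479 bits/symbol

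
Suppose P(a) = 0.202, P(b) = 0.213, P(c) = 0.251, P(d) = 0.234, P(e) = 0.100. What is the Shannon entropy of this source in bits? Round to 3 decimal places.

2.264 bits

H = −Σ pᵢ log₂ pᵢ.
−0.202·log₂(0.202) = 0.4661
−0.213·log₂(0.213) = 0.4752
−0.251·log₂(0.251) = 0.5006
−0.234·log₂(0.234) = 0.4903
−0.100·log₂(0.100) = 0.3322
Sum ≈ 2.2644 → 2.264 bits.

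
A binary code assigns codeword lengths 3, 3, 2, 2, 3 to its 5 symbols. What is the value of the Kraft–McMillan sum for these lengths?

0.875

With common denominator 2^3 = 8: Σ 2^(−ℓᵢ) = 1/8 + 1/8 + 2/8 + 2/8 + 1/8 = 7/8 = 0.875.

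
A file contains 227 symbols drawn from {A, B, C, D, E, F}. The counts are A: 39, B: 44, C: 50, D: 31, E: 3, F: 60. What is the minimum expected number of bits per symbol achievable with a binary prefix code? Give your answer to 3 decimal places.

Probabilities are the counts divided by 227.
Repeatedly combine the two least-probable nodes; the expected code length is the sum of the merged weights.
merge 3/227 + 31/227 → 34/227
merge 34/227 + 39/227 → 73/227
merge 44/227 + 50/227 → 94/227
merge 60/227 + 73/227 → 133/227
merge 94/227 + 133/227 → 1
L = 34/227 + 73/227 + 94/227 + 133/227 + 1 = 561/227 ≈ 2.471 bits/symbol.

2.471 bits/symbol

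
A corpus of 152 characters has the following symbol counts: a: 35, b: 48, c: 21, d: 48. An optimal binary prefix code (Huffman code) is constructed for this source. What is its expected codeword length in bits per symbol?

Probabilities are the counts divided by 152.
Repeatedly combine the two least-probable nodes; the expected code length is the sum of the merged weights.
merge 21/152 + 35/152 → 7/19
merge 6/19 + 6/19 → 12/19
merge 7/19 + 12/19 → 1
L = 7/19 + 12/19 + 1 = 2 bits/symbol.

2 bits/symbol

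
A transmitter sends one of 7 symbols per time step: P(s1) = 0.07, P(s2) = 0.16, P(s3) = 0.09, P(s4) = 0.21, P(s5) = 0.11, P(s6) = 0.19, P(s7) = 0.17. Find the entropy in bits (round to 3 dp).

H = −Σ pᵢ log₂ pᵢ.
−0.07·log₂(0.07) = 0.2686
−0.16·log₂(0.16) = 0.4230
−0.09·log₂(0.09) = 0.3127
−0.21·log₂(0.21) = 0.4728
−0.11·log₂(0.11) = 0.3503
−0.19·log₂(0.19) = 0.4552
−0.17·log₂(0.17) = 0.4346
Sum ≈ 2.7171 → 2.717 bits.

2.717 bits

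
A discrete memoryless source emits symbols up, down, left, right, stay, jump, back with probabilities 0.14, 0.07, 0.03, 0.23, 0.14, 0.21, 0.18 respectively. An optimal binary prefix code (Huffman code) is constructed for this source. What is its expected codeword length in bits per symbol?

2.66 bits/symbol

Repeatedly combine the two least-probable nodes; the expected code length is the sum of the merged weights.
merge 3/100 + 7/100 → 1/10
merge 1/10 + 7/50 → 6/25
merge 7/50 + 9/50 → 8/25
merge 21/100 + 23/100 → 11/25
merge 6/25 + 8/25 → 14/25
merge 11/25 + 14/25 → 1
L = 1/10 + 6/25 + 8/25 + 11/25 + 14/25 + 1 = 133/50 = 2.66 bits/symbol.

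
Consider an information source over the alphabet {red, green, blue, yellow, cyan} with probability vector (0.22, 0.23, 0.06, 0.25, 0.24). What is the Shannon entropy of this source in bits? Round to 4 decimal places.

H = −Σ pᵢ log₂ pᵢ.
−0.22·log₂(0.22) = 0.4806
−0.23·log₂(0.23) = 0.4877
−0.06·log₂(0.06) = 0.2435
−0.25·log₂(0.25) = 0.5000
−0.24·log₂(0.24) = 0.4941
Sum ≈ 2.2059 → 2.2059 bits.

2.2059 bits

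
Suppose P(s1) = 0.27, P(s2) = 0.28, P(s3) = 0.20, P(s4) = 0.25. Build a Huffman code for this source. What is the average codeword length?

2 bits/symbol

Repeatedly combine the two least-probable nodes; the expected code length is the sum of the merged weights.
merge 1/5 + 1/4 → 9/20
merge 27/100 + 7/25 → 11/20
merge 9/20 + 11/20 → 1
L = 9/20 + 11/20 + 1 = 2 bits/symbol.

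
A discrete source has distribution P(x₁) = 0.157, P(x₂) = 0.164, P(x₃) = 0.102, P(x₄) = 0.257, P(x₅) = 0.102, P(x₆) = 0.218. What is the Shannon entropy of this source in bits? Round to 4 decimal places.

H = −Σ pᵢ log₂ pᵢ.
−0.157·log₂(0.157) = 0.4194
−0.164·log₂(0.164) = 0.4278
−0.102·log₂(0.102) = 0.3359
−0.257·log₂(0.257) = 0.5038
−0.102·log₂(0.102) = 0.3359
−0.218·log₂(0.218) = 0.4791
Sum ≈ 2.5018 → 2.5018 bits.

2.5018 bits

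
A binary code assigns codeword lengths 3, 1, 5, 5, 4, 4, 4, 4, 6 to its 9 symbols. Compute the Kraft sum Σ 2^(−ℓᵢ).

With common denominator 2^6 = 64: Σ 2^(−ℓᵢ) = 8/64 + 32/64 + 2/64 + 2/64 + 4/64 + 4/64 + 4/64 + 4/64 + 1/64 = 61/64 = 0.953125.

0.953125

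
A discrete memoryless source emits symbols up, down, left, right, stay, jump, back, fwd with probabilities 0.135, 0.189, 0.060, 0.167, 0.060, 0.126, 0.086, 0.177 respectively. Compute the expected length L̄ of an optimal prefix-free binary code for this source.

2.931 bits/symbol

Repeatedly combine the two least-probable nodes; the expected code length is the sum of the merged weights.
merge 3/50 + 3/50 → 3/25
merge 43/500 + 3/25 → 103/500
merge 63/500 + 27/200 → 261/1000
merge 167/1000 + 177/1000 → 43/125
merge 189/1000 + 103/500 → 79/200
merge 261/1000 + 43/125 → 121/200
merge 79/200 + 121/200 → 1
L = 3/25 + 103/500 + 261/1000 + 43/125 + 79/200 + 121/200 + 1 = 2931/1000 = 2.931 bits/symbol.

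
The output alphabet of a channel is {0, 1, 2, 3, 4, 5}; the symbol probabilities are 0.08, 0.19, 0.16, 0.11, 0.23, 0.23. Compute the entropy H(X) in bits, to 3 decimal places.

2.495 bits

H = −Σ pᵢ log₂ pᵢ.
−0.08·log₂(0.08) = 0.2915
−0.19·log₂(0.19) = 0.4552
−0.16·log₂(0.16) = 0.4230
−0.11·log₂(0.11) = 0.3503
−0.23·log₂(0.23) = 0.4877
−0.23·log₂(0.23) = 0.4877
Sum ≈ 2.4954 → 2.495 bits.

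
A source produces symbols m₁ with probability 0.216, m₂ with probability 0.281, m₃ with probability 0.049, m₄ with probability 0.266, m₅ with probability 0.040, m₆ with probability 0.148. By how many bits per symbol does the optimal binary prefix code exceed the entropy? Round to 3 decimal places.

0.019 bits

Entropy H = −Σ p log₂ p ≈ 2.3073 bits.
Huffman merges: 1/25+49/1000→89/1000; 89/1000+37/250→237/1000; 27/125+237/1000→453/1000; 133/500+281/1000→547/1000; 453/1000+547/1000→1. L = 1163/500 ≈ 2.3260.
L − H = 2.3260 − 2.3073 = 0.019 bits.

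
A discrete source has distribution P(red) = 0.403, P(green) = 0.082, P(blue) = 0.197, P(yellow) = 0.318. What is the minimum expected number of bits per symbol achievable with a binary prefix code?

Repeatedly combine the two least-probable nodes; the expected code length is the sum of the merged weights.
merge 41/500 + 197/1000 → 279/1000
merge 279/1000 + 159/500 → 597/1000
merge 403/1000 + 597/1000 → 1
L = 279/1000 + 597/1000 + 1 = 469/250 = 1.876 bits/symbol.

1.876 bits/symbol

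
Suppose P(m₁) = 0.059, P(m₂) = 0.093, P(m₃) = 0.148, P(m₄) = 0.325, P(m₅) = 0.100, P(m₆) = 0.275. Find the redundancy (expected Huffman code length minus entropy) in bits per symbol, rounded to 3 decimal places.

0.061 bits

Entropy H = −Σ p log₂ p ≈ 2.3389 bits.
Huffman merges: 59/1000+93/1000→19/125; 1/10+37/250→31/125; 19/125+31/125→2/5; 11/40+13/40→3/5; 2/5+3/5→1. L = 12/5 ≈ 2.4000.
L − H = 2.4000 − 2.3389 = 0.061 bits.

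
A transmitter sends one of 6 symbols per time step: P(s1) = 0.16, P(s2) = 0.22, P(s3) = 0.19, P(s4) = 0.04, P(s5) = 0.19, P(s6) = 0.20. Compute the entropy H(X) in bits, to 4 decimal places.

2.4642 bits

H = −Σ pᵢ log₂ pᵢ.
−0.16·log₂(0.16) = 0.4230
−0.22·log₂(0.22) = 0.4806
−0.19·log₂(0.19) = 0.4552
−0.04·log₂(0.04) = 0.1858
−0.19·log₂(0.19) = 0.4552
−0.20·log₂(0.20) = 0.4644
Sum ≈ 2.4642 → 2.4642 bits.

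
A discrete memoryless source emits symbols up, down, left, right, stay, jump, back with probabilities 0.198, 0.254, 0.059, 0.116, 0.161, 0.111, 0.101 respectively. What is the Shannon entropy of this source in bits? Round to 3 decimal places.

H = −Σ pᵢ log₂ pᵢ.
−0.198·log₂(0.198) = 0.4626
−0.254·log₂(0.254) = 0.5022
−0.059·log₂(0.059) = 0.2409
−0.116·log₂(0.116) = 0.3605
−0.161·log₂(0.161) = 0.4242
−0.111·log₂(0.111) = 0.3520
−0.101·log₂(0.101) = 0.3341
Sum ≈ 2.6765 → 2.677 bits.

2.677 bits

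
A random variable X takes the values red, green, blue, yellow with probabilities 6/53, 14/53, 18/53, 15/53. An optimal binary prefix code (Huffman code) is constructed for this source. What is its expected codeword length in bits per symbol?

Repeatedly combine the two least-probable nodes; the expected code length is the sum of the merged weights.
merge 6/53 + 14/53 → 20/53
merge 15/53 + 18/53 → 33/53
merge 20/53 + 33/53 → 1
L = 20/53 + 33/53 + 1 = 2 bits/symbol.

2 bits/symbol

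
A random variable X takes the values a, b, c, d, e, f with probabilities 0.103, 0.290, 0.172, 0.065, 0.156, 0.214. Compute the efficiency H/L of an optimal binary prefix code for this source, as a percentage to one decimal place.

98.0%

Entropy H = −Σ p log₂ p ≈ 2.4429 bits.
Huffman merges: 13/200+103/1000→21/125; 39/250+21/125→81/250; 43/250+107/500→193/500; 29/100+81/250→307/500; 193/500+307/500→1. L = 623/250 ≈ 2.4920.
Efficiency = H/L = 2.4429/2.4920 = 98.0%.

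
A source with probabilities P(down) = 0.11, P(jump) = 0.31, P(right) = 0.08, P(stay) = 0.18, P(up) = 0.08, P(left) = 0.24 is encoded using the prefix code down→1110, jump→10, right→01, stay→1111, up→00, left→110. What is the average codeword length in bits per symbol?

2.82 bits/symbol

L̄ = Σ pᵢ·ℓᵢ = 0.11·4 + 0.31·2 + 0.08·2 + 0.18·4 + 0.08·2 + 0.24·3 = 2.82 bits/symbol.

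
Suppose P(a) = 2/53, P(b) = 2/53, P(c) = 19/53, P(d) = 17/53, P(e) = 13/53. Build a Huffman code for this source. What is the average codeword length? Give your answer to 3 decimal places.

Repeatedly combine the two least-probable nodes; the expected code length is the sum of the merged weights.
merge 2/53 + 2/53 → 4/53
merge 4/53 + 13/53 → 17/53
merge 17/53 + 17/53 → 34/53
merge 19/53 + 34/53 → 1
L = 4/53 + 17/53 + 34/53 + 1 = 108/53 ≈ 2.038 bits/symbol.

2.038 bits/symbol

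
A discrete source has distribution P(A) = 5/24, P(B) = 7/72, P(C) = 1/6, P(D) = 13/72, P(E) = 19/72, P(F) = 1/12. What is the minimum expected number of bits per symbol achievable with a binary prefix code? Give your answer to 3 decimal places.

2.528 bits/symbol

Repeatedly combine the two least-probable nodes; the expected code length is the sum of the merged weights.
merge 1/12 + 7/72 → 13/72
merge 1/6 + 13/72 → 25/72
merge 13/72 + 5/24 → 7/18
merge 19/72 + 25/72 → 11/18
merge 7/18 + 11/18 → 1
L = 13/72 + 25/72 + 7/18 + 11/18 + 1 = 91/36 ≈ 2.528 bits/symbol.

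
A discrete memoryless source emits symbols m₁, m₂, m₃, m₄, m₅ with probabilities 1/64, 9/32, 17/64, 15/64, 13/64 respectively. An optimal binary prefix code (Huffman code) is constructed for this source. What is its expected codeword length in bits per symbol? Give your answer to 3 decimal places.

2.219 bits/symbol

Repeatedly combine the two least-probable nodes; the expected code length is the sum of the merged weights.
merge 1/64 + 13/64 → 7/32
merge 7/32 + 15/64 → 29/64
merge 17/64 + 9/32 → 35/64
merge 29/64 + 35/64 → 1
L = 7/32 + 29/64 + 35/64 + 1 = 71/32 ≈ 2.219 bits/symbol.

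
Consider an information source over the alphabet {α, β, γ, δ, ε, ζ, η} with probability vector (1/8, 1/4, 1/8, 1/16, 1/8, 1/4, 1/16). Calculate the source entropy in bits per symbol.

Each probability is a power of 1/2, so log₂(1/p) is an integer.
H = Σ p·log₂(1/p) = 1/8·3 + 1/4·2 + 1/8·3 + 1/16·4 + 1/8·3 + 1/4·2 + 1/16·4 = 2.625 bits.

2.625 bits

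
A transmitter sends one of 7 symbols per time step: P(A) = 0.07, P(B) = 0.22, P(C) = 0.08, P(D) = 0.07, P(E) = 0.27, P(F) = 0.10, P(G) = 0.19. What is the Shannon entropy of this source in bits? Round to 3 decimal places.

2.607 bits

H = −Σ pᵢ log₂ pᵢ.
−0.07·log₂(0.07) = 0.2686
−0.22·log₂(0.22) = 0.4806
−0.08·log₂(0.08) = 0.2915
−0.07·log₂(0.07) = 0.2686
−0.27·log₂(0.27) = 0.5100
−0.10·log₂(0.10) = 0.3322
−0.19·log₂(0.19) = 0.4552
Sum ≈ 2.6066 → 2.607 bits.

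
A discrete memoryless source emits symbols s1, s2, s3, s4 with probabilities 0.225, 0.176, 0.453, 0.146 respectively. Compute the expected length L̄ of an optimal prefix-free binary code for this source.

Repeatedly combine the two least-probable nodes; the expected code length is the sum of the merged weights.
merge 73/500 + 22/125 → 161/500
merge 9/40 + 161/500 → 547/1000
merge 453/1000 + 547/1000 → 1
L = 161/500 + 547/1000 + 1 = 1869/1000 = 1.869 bits/symbol.

1.869 bits/symbol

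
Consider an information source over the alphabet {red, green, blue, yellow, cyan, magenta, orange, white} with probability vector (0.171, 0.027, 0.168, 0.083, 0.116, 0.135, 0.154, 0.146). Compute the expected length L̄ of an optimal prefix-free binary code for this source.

Repeatedly combine the two least-probable nodes; the expected code length is the sum of the merged weights.
merge 27/1000 + 83/1000 → 11/100
merge 11/100 + 29/250 → 113/500
merge 27/200 + 73/500 → 281/1000
merge 77/500 + 21/125 → 161/500
merge 171/1000 + 113/500 → 397/1000
merge 281/1000 + 161/500 → 603/1000
merge 397/1000 + 603/1000 → 1
L = 11/100 + 113/500 + 281/1000 + 161/500 + 397/1000 + 603/1000 + 1 = 2939/1000 = 2.939 bits/symbol.

2.939 bits/symbol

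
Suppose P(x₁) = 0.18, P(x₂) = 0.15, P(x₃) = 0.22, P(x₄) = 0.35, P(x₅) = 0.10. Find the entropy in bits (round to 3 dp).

2.199 bits

H = −Σ pᵢ log₂ pᵢ.
−0.18·log₂(0.18) = 0.4453
−0.15·log₂(0.15) = 0.4105
−0.22·log₂(0.22) = 0.4806
−0.35·log₂(0.35) = 0.5301
−0.10·log₂(0.10) = 0.3322
Sum ≈ 2.1987 → 2.199 bits.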